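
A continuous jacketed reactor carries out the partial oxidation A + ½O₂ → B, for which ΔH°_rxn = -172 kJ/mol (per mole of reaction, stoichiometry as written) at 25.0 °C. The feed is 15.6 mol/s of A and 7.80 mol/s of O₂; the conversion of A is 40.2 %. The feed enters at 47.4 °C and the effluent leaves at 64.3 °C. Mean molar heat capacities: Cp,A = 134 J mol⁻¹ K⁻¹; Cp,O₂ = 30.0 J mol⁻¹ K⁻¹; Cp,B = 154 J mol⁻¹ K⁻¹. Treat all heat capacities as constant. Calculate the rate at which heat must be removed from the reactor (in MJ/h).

Q_out = 3740 MJ/h

Extent of reaction ξ = 0.402 × 15.6 = 6.2712 mol/s
Reaction term: ξ·ΔH°_rxn = 6.2712 × -172 = -1078.6 kJ/s
Sensible, feed 47.4→25 °C: -52.067 kJ/s
Outlet flows (mol/s): A 9.3288, O₂ 4.6644, B 6.2712
Sensible, products 25→64.3 °C: 92.581 kJ/s
Q = ΔH = -1038.1 kJ/s = -1038.1 kW
Heat removed = 3737.3 MJ/h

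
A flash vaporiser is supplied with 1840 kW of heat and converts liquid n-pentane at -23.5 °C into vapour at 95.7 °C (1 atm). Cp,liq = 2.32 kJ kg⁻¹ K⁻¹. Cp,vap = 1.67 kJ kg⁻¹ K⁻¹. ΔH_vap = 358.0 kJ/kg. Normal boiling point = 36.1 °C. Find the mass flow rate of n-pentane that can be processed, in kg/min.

Δh = 2.32×(36.1−-23.5) + 358.0 + 1.67×(95.7−36.1) = 595.8 kJ/kg
Q = 1840 kW = 1840 kJ/s = 110400 kJ/min
ṁ = Q/Δh = 110400 / 595.8 = 185.3 kg/min

ṁ = 185 kg/min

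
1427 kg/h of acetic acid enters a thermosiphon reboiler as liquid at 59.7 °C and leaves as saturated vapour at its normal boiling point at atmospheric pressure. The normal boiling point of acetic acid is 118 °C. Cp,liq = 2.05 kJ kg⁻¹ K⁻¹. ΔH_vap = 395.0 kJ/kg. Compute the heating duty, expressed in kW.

Q = 204 kW

liquid 59.7→118 °C: 119.51 kJ/kg
vaporisation at 118 °C: 395 kJ/kg
Δh = 119.51 + 395 = 514.51 kJ/kg
Q = ṁ·Δh = 1427 kg/h × 514.51 kJ/kg = 734210 kJ/h
|Q| = 203.95 kW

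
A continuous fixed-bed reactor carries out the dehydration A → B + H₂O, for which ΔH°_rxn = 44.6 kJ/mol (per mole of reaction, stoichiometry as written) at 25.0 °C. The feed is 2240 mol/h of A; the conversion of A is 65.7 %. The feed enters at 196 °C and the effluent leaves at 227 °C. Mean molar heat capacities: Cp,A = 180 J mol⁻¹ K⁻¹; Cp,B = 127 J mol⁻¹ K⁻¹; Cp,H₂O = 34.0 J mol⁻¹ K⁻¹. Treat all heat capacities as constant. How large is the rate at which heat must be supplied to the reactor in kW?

Extent of reaction ξ = 0.657 × 2240 = 1471.7 mol/h
Reaction term: ξ·ΔH°_rxn = 1471.7 × 44.6 = 65637 kJ/h
Sensible, feed 196→25 °C: -68947 kJ/h
Outlet flows (mol/h): A 768.32, B 1471.7, H₂O 1471.7
Sensible, products 25→227 °C: 75798 kJ/h
Q = ΔH = 72488 kJ/h = 20.136 kW
Heat supplied = 20.136 kW

Q_in = 20.1 kW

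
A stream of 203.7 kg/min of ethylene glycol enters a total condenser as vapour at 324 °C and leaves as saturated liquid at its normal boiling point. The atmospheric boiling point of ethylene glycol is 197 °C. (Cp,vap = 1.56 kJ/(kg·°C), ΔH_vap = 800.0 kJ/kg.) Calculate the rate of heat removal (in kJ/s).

Q_c = 3390 kJ/s

vapour 324→197 °C: -198.12 kJ/kg
condensation at 197 °C: -800 kJ/kg
Δh = -198.12 + -800 = -998.12 kJ/kg
Q = ṁ·Δh = 203.7 kg/min × -998.12 kJ/kg = -203320 kJ/min
|Q| = 3388.6 kW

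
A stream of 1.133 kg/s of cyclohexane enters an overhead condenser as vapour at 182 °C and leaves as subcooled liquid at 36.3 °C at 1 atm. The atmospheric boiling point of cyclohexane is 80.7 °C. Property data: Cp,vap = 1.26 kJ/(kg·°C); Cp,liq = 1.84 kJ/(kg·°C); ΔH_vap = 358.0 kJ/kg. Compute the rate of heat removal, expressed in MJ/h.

vapour 182→80.7 °C: -127.64 kJ/kg
condensation at 80.7 °C: -358 kJ/kg
liquid 80.7→36.3 °C: -81.696 kJ/kg
Δh = -127.64 + -358 + -81.696 = -567.33 kJ/kg
Q = ṁ·Δh = 1.133 kg/s × -567.33 kJ/kg = -642.79 kJ/s
|Q| = 642.79 kW = 2314 MJ/h

Q_c = 2310 MJ/h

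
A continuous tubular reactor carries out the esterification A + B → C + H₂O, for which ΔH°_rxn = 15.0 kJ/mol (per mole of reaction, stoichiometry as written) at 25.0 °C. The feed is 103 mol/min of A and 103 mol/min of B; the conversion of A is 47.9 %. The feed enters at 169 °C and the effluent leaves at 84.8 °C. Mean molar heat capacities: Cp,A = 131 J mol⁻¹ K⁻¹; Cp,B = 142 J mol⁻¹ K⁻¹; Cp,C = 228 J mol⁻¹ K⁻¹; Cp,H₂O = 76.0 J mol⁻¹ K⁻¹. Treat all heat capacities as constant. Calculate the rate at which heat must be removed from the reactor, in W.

Extent of reaction ξ = 0.479 × 103 = 49.337 mol/min
Reaction term: ξ·ΔH°_rxn = 49.337 × 15.0 = 740.05 kJ/min
Sensible, feed 169→25 °C: -4049.1 kJ/min
Outlet flows (mol/min): A 53.663, B 53.663, C 49.337, H₂O 49.337
Sensible, products 25→84.8 °C: 1773 kJ/min
Q = ΔH = -1536.1 kJ/min = -25.602 kW
Heat removed = 25602 W

Q_out = 25600 W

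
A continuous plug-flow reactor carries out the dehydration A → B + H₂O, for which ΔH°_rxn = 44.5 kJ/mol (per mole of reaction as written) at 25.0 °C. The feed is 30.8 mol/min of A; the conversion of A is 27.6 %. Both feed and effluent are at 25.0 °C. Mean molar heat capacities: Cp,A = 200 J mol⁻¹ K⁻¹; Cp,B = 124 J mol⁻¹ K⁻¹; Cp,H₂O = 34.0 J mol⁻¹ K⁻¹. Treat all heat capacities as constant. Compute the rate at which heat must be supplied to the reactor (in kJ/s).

Q_in = 6.30 kJ/s

Extent of reaction ξ = 0.276 × 30.8 = 8.5008 mol/min
Reaction term: ξ·ΔH°_rxn = 8.5008 × 44.5 = 378.29 kJ/min
Q = ΔH = 378.29 kJ/min = 6.3048 kW
Heat supplied = 6.3048 kJ/s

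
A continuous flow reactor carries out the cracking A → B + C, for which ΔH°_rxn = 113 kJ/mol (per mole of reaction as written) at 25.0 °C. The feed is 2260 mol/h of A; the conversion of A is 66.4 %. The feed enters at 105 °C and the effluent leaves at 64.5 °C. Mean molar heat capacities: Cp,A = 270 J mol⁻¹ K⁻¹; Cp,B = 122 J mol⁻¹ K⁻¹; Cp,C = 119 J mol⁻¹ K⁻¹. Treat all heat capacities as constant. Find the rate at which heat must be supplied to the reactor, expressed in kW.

Extent of reaction ξ = 0.664 × 2260 = 1500.6 mol/h
Reaction term: ξ·ΔH°_rxn = 1500.6 × 113 = 169570 kJ/h
Sensible, feed 105→25 °C: -48816 kJ/h
Outlet flows (mol/h): A 759.36, B 1500.6, C 1500.6
Sensible, products 25→64.5 °C: 22384 kJ/h
Q = ΔH = 143140 kJ/h = 39.761 kW
Heat supplied = 39.761 kW

Q_in = 39.8 kW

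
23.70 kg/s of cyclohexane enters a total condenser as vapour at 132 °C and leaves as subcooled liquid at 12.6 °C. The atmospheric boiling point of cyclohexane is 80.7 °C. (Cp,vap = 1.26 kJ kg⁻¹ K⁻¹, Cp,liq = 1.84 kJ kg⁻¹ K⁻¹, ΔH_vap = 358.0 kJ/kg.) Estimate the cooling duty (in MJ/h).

vapour 132→80.7 °C: -64.638 kJ/kg
condensation at 80.7 °C: -358 kJ/kg
liquid 80.7→12.6 °C: -125.3 kJ/kg
Δh = -64.638 + -358 + -125.3 = -547.94 kJ/kg
Q = ṁ·Δh = 23.70 kg/s × -547.94 kJ/kg = -12986 kJ/s
|Q| = 12986 kW = 46750 MJ/h

Q_c = 46800 MJ/h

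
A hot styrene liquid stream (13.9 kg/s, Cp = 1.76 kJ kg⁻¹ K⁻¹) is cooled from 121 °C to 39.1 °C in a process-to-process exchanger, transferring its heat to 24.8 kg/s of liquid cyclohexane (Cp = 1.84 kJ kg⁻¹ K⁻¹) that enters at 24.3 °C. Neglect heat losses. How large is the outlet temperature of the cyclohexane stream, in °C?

T_c,out = 68.2 °C

Heat released by hot stream: Q = 13.9 × 1.76 × (121 − 39.1) = 2003.6 kJ/s
Energy balance on cold side (adiabatic exchanger): Q = ṁ_c·Cp_c·(T_c,out − T_c,in)
T_c,out = 24.3 + 2003.6/(24.8 × 1.84) = 68.208 °C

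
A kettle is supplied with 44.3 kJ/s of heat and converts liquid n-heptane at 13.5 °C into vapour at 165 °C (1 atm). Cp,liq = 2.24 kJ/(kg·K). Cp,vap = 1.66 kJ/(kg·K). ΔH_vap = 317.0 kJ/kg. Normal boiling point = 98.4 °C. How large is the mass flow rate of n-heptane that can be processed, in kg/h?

Δh = 2.24×(98.4−13.5) + 317.0 + 1.66×(165−98.4) = 617.73 kJ/kg
Q = 44.3 kJ/s = 44.3 kJ/s = 159480 kJ/h
ṁ = Q/Δh = 159480 / 617.73 = 258.17 kg/h

ṁ = 258 kg/h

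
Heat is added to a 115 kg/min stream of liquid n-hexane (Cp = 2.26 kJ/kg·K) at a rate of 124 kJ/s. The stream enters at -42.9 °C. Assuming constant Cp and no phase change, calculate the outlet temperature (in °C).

Q = 124 kJ/s = 7440 kJ/min
ΔT = Q/(ṁ·Cp) = 7440/(115×2.26) = 28.626 K
T_out = -42.9 + 28.626 = -14.274 °C

T_out = -14.3 °C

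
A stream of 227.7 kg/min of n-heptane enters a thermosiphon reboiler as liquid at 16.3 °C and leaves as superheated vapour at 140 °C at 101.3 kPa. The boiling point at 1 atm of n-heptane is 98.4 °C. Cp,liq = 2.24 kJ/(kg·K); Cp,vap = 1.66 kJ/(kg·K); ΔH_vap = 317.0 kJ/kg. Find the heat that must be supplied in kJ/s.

liquid 16.3→98.4 °C: 183.9 kJ/kg
vaporisation at 98.4 °C: 317 kJ/kg
vapour 98.4→140 °C: 69.056 kJ/kg
Δh = 183.9 + 317 + 69.056 = 569.96 kJ/kg
Q = ṁ·Δh = 227.7 kg/min × 569.96 kJ/kg = 129780 kJ/min
|Q| = 2163 kW

Q = 2160 kJ/s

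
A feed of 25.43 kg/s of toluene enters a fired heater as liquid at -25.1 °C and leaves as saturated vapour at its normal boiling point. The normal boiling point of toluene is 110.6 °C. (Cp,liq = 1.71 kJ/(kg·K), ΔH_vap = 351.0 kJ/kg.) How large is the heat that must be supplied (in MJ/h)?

liquid -25.1→110.6 °C: 232.05 kJ/kg
vaporisation at 110.6 °C: 351 kJ/kg
Δh = 232.05 + 351 = 583.05 kJ/kg
Q = ṁ·Δh = 25.43 kg/s × 583.05 kJ/kg = 14827 kJ/s
|Q| = 14827 kW = 53377 MJ/h

Q = 53400 MJ/h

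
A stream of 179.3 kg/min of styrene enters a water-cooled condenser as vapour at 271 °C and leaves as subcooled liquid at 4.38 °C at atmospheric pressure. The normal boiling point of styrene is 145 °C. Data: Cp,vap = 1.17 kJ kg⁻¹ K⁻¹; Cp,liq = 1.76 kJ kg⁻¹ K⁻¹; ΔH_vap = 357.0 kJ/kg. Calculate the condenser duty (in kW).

vapour 271→145 °C: -147.42 kJ/kg
condensation at 145 °C: -357 kJ/kg
liquid 145→4.38 °C: -247.49 kJ/kg
Δh = -147.42 + -357 + -247.49 = -751.91 kJ/kg
Q = ṁ·Δh = 179.3 kg/min × -751.91 kJ/kg = -134820 kJ/min
|Q| = 2247 kW

Q_c = 2250 kW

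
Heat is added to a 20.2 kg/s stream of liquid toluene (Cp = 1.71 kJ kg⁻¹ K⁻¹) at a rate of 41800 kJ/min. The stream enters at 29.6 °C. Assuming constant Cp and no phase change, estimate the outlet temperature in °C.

T_out = 49.8 °C

Q = 41800 kJ/min = 696.67 kJ/s
ΔT = Q/(ṁ·Cp) = 696.67/(20.2×1.71) = 20.169 K
T_out = 29.6 + 20.169 = 49.769 °C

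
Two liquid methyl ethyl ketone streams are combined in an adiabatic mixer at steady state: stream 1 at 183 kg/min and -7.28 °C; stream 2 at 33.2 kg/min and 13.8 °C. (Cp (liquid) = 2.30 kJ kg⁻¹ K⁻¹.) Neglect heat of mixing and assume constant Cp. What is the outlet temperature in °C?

T_out = -4.04 °C

Energy balance with Q = 0: Σ ṁᵢCp,ᵢ(T_out − Tᵢ) = 0
Σ ṁᵢCp,ᵢTᵢ = 183×2.30×-7.28 + 33.2×2.30×13.8 = -2010.4
Σ ṁᵢCp,ᵢ = 183×2.30 + 33.2×2.30 = 497.26
T_out = -2010.4 / 497.26 = -4.0429 °C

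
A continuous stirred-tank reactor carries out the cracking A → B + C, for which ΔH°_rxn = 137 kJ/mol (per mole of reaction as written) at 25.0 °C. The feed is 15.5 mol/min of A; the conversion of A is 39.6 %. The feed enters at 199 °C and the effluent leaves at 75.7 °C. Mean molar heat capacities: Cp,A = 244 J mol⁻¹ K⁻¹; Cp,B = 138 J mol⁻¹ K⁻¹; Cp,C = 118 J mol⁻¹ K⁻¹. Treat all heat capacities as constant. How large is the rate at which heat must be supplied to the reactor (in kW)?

Q_in = 6.31 kW

Extent of reaction ξ = 0.396 × 15.5 = 6.138 mol/min
Reaction term: ξ·ΔH°_rxn = 6.138 × 137 = 840.91 kJ/min
Sensible, feed 199→25 °C: -658.07 kJ/min
Outlet flows (mol/min): A 9.362, B 6.138, C 6.138
Sensible, products 25→75.7 °C: 195.48 kJ/min
Q = ΔH = 378.32 kJ/min = 6.3053 kW
Heat supplied = 6.3053 kW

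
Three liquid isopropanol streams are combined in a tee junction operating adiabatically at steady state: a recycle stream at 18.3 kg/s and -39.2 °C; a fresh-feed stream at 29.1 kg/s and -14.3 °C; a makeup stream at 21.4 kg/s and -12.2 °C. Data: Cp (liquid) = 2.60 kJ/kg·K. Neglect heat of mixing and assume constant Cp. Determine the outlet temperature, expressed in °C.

Energy balance with Q = 0: Σ ṁᵢCp,ᵢ(T_out − Tᵢ) = 0
T_out = Σ ṁᵢCp,ᵢTᵢ / Σ ṁᵢCp,ᵢ
      = -3625.9 / 178.88 = -20.27 °C

T_out = -20.3 °C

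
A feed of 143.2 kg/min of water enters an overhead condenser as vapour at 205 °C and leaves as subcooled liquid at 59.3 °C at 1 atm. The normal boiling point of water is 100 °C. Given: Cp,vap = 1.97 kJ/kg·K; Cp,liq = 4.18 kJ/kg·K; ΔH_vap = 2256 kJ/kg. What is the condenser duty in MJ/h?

vapour 205→100 °C: -206.85 kJ/kg
condensation at 100 °C: -2256 kJ/kg
liquid 100→59.3 °C: -170.13 kJ/kg
Δh = -206.85 + -2256 + -170.13 = -2633 kJ/kg
Q = ṁ·Δh = 143.2 kg/min × -2633 kJ/kg = -377040 kJ/min
|Q| = 6284 kW = 22623 MJ/h

Q_c = 22600 MJ/h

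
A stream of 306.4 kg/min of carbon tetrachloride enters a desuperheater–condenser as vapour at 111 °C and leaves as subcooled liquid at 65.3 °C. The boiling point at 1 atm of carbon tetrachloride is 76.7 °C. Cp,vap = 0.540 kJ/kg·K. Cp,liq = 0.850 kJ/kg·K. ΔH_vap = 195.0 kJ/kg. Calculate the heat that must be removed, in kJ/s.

vapour 111→76.7 °C: -18.522 kJ/kg
condensation at 76.7 °C: -195 kJ/kg
liquid 76.7→65.3 °C: -9.69 kJ/kg
Δh = -18.522 + -195 + -9.69 = -223.21 kJ/kg
Q = ṁ·Δh = 306.4 kg/min × -223.21 kJ/kg = -68392 kJ/min
|Q| = 1139.9 kW

Q_c = 1140 kJ/s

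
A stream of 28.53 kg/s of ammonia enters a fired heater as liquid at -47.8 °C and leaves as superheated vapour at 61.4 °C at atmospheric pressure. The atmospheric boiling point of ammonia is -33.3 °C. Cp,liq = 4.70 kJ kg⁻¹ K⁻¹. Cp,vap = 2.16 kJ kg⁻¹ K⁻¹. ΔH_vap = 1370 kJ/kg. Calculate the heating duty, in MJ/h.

liquid -47.8→-33.3 °C: 68.15 kJ/kg
vaporisation at -33.3 °C: 1370 kJ/kg
vapour -33.3→61.4 °C: 204.55 kJ/kg
Δh = 68.15 + 1370 + 204.55 = 1642.7 kJ/kg
Q = ṁ·Δh = 28.53 kg/s × 1642.7 kJ/kg = 46866 kJ/s
|Q| = 46866 kW = 168720 MJ/h

Q = 169000 MJ/h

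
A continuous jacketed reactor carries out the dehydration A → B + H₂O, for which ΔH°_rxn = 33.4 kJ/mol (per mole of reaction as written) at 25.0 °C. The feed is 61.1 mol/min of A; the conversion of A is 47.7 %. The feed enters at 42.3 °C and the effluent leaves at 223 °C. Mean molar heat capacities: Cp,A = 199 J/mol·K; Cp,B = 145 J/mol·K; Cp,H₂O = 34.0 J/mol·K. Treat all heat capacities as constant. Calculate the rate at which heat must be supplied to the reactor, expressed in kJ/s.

Extent of reaction ξ = 0.477 × 61.1 = 29.145 mol/min
Reaction term: ξ·ΔH°_rxn = 29.145 × 33.4 = 973.43 kJ/min
Sensible, feed 42.3→25 °C: -210.35 kJ/min
Outlet flows (mol/min): A 31.955, B 29.145, H₂O 29.145
Sensible, products 25→223 °C: 2292 kJ/min
Q = ΔH = 3055.1 kJ/min = 50.919 kW
Heat supplied = 50.919 kJ/s

Q_in = 50.9 kJ/s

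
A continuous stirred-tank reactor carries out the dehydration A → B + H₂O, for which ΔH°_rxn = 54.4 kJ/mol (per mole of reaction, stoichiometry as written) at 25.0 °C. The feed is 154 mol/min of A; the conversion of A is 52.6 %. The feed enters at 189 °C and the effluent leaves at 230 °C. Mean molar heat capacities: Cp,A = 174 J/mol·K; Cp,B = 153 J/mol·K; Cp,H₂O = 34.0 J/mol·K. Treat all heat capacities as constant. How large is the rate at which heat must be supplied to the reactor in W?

Extent of reaction ξ = 0.526 × 154 = 81.004 mol/min
Reaction term: ξ·ΔH°_rxn = 81.004 × 54.4 = 4406.6 kJ/min
Sensible, feed 189→25 °C: -4394.5 kJ/min
Outlet flows (mol/min): A 72.996, B 81.004, H₂O 81.004
Sensible, products 25→230 °C: 5709.1 kJ/min
Q = ΔH = 5721.1 kJ/min = 95.352 kW
Heat supplied = 95352 W

Q_in = 95400 W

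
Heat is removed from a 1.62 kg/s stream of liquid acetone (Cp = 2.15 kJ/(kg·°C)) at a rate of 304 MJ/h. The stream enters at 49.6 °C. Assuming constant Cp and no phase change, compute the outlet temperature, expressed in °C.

T_out = 25.4 °C

Q = 304 MJ/h = 84.444 kJ/s
ΔT = Q/(ṁ·Cp) = 84.444/(1.62×2.15) = 24.245 K
T_out = 49.6 − 24.245 = 25.355 °C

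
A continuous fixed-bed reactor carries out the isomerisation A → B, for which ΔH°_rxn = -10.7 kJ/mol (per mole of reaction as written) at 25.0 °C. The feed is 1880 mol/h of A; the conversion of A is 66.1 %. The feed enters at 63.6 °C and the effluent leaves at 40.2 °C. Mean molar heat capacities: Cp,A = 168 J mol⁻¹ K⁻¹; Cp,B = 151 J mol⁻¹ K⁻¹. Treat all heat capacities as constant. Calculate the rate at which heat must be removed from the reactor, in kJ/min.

Extent of reaction ξ = 0.661 × 1880 = 1242.7 mol/h
Reaction term: ξ·ΔH°_rxn = 1242.7 × -10.7 = -13297 kJ/h
Sensible, feed 63.6→25 °C: -12191 kJ/h
Outlet flows (mol/h): A 637.32, B 1242.7
Sensible, products 25→40.2 °C: 4479.7 kJ/h
Q = ΔH = -21008 kJ/h = -5.8357 kW
Heat removed = 350.14 kJ/min

Q_out = 350 kJ/min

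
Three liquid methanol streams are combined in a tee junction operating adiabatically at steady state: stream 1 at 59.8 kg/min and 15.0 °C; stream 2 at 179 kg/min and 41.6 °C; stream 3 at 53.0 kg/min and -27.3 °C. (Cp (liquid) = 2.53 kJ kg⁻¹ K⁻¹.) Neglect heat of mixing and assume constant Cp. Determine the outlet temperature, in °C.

Energy balance with Q = 0: Σ ṁᵢCp,ᵢ(T_out − Tᵢ) = 0
Σ ṁᵢCp,ᵢTᵢ = 59.8×2.53×15.0 + 179×2.53×41.6 + 53.0×2.53×-27.3 = 17448
Σ ṁᵢCp,ᵢ = 59.8×2.53 + 179×2.53 + 53.0×2.53 = 738.25
T_out = 17448 / 738.25 = 23.634 °C

T_out = 23.6 °C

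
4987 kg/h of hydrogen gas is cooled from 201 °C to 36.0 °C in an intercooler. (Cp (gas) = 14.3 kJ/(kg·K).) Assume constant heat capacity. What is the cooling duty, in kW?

Q = ṁ·Cp·ΔT = 4987 × 14.3 × (36.0 − 201) = -1.1767e+07 kJ/h
Converting: 1.1767e+07 / 3600 s = 3268.6 kW

Q_c = 3270 kW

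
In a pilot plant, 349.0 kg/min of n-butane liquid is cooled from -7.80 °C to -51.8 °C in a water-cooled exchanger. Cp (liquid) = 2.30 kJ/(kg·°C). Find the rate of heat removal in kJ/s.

Q_c = 589 kJ/s

Q = ṁ·Cp·ΔT = 349.0 × 2.30 × (-51.8 − -7.80) = -35319 kJ/min
Converting: 35319 / 60 s = 588.65 kW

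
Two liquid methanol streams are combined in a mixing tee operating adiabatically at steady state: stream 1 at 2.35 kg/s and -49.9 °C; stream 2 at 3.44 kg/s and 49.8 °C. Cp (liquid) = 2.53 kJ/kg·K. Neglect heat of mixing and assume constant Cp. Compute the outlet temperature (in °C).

T_out = 9.33 °C

Adiabatic, steady state ⇒ Σ ṁᵢCp,ᵢ(T_out − Tᵢ) = 0
Σ ṁᵢCp,ᵢTᵢ = 2.35×2.53×-49.9 + 3.44×2.53×49.8 = 136.74
Σ ṁᵢCp,ᵢ = 2.35×2.53 + 3.44×2.53 = 14.649
T_out = 136.74 / 14.649 = 9.3345 °C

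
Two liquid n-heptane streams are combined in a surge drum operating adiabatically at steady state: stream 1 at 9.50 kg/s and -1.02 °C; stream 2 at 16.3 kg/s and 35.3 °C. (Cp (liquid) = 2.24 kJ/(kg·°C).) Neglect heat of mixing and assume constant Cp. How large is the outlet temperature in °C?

T_out = 21.9 °C

Energy balance with Q = 0: Σ ṁᵢCp,ᵢ(T_out − Tᵢ) = 0
T_out = Σ ṁᵢCp,ᵢTᵢ / Σ ṁᵢCp,ᵢ
      = 1267.2 / 57.792 = 21.926 °C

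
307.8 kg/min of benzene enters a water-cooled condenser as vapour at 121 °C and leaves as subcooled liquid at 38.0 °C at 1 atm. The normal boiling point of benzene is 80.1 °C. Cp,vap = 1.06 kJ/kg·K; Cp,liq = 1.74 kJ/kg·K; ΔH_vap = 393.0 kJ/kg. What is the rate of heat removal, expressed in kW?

vapour 121→80.1 °C: -43.354 kJ/kg
condensation at 80.1 °C: -393 kJ/kg
liquid 80.1→38.0 °C: -73.254 kJ/kg
Δh = -43.354 + -393 + -73.254 = -509.61 kJ/kg
Q = ṁ·Δh = 307.8 kg/min × -509.61 kJ/kg = -156860 kJ/min
|Q| = 2614.3 kW

Q_c = 2610 kW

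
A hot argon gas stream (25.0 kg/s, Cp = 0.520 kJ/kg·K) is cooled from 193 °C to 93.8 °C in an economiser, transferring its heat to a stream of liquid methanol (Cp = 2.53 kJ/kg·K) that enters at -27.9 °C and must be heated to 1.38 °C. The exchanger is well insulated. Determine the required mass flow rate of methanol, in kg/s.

Heat released by hot stream: Q = 25.0 × 0.520 × (193 − 93.8) = 1289.6 kJ/s
Energy balance on cold side (adiabatic exchanger): Q = ṁ_c·Cp_c·(T_c,out − T_c,in)
ṁ_c = 1289.6 / [2.53 × (1.38 − -27.9)] = 17.409 kg/s

ṁ_c = 17.4 kg/s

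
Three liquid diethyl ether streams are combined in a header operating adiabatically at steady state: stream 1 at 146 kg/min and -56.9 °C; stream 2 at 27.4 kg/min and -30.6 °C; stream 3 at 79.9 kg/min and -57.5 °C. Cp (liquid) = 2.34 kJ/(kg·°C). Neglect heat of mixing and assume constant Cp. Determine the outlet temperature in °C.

Adiabatic, steady state ⇒ Σ ṁᵢCp,ᵢ(T_out − Tᵢ) = 0
T_out = Σ ṁᵢCp,ᵢTᵢ / Σ ṁᵢCp,ᵢ
      = -32152 / 592.72 = -54.244 °C

T_out = -54.2 °C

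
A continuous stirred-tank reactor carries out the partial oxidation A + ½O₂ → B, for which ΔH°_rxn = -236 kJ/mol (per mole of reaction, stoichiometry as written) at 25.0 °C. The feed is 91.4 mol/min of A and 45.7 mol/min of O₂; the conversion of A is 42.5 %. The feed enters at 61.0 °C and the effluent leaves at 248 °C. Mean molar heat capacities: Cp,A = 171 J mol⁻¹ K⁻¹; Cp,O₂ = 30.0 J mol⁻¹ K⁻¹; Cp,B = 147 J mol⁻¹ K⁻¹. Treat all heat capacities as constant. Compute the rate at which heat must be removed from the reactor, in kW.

Q_out = 105 kW

Extent of reaction ξ = 0.425 × 91.4 = 38.845 mol/min
Reaction term: ξ·ΔH°_rxn = 38.845 × -236 = -9167.4 kJ/min
Sensible, feed 61.0→25 °C: -612.01 kJ/min
Outlet flows (mol/min): A 52.555, O₂ 26.278, B 38.845
Sensible, products 25→248 °C: 3453.3 kJ/min
Q = ΔH = -6326.2 kJ/min = -105.44 kW
Heat removed = 105.44 kW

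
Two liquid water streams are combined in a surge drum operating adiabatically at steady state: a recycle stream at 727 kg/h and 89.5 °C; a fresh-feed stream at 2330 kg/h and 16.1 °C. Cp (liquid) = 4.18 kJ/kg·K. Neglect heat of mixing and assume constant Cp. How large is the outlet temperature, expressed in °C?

T_out = 33.6 °C

Adiabatic, steady state ⇒ Σ ṁᵢCp,ᵢ(T_out − Tᵢ) = 0
T_out = Σ ṁᵢCp,ᵢTᵢ / Σ ṁᵢCp,ᵢ
      = 428780 / 12778 = 33.556 °C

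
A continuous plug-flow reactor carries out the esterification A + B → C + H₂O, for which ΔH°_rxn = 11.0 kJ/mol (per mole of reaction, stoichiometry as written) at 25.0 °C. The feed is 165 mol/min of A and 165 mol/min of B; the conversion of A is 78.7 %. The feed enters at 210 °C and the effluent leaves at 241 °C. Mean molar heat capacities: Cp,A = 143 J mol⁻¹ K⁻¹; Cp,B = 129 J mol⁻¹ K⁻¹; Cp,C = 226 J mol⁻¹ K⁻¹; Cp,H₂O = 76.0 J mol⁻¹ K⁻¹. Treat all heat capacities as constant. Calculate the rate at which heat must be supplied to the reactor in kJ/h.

Extent of reaction ξ = 0.787 × 165 = 129.86 mol/min
Reaction term: ξ·ΔH°_rxn = 129.86 × 11.0 = 1428.4 kJ/min
Sensible, feed 210→25 °C: -8302.8 kJ/min
Outlet flows (mol/min): A 35.145, B 35.145, C 129.86, H₂O 129.86
Sensible, products 25→241 °C: 10536 kJ/min
Q = ΔH = 3661.1 kJ/min = 61.019 kW
Heat supplied = 219670 kJ/h

Q_in = 220000 kJ/h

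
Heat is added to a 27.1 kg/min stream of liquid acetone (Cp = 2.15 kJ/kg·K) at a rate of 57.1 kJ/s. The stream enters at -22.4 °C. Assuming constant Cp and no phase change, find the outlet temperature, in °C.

T_out = 36.4 °C

Q = 57.1 kJ/s = 3426 kJ/min
ΔT = Q/(ṁ·Cp) = 3426/(27.1×2.15) = 58.8 K
T_out = -22.4 + 58.8 = 36.4 °C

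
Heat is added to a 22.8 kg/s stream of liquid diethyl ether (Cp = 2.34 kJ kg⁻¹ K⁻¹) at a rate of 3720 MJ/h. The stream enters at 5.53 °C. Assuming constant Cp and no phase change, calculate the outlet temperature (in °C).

T_out = 24.9 °C

Q = 3720 MJ/h = 1033.3 kJ/s
ΔT = Q/(ṁ·Cp) = 1033.3/(22.8×2.34) = 19.368 K
T_out = 5.53 + 19.368 = 24.898 °C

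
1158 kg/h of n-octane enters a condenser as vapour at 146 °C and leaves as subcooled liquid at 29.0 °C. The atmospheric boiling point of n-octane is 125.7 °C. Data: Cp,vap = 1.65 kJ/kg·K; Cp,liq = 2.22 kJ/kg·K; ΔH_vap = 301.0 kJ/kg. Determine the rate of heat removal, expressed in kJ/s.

Q_c = 177 kJ/s

vapour 146→125.7 °C: -33.495 kJ/kg
condensation at 125.7 °C: -301 kJ/kg
liquid 125.7→29.0 °C: -214.67 kJ/kg
Δh = -33.495 + -301 + -214.67 = -549.17 kJ/kg
Q = ṁ·Δh = 1158 kg/h × -549.17 kJ/kg = -635940 kJ/h
|Q| = 176.65 kW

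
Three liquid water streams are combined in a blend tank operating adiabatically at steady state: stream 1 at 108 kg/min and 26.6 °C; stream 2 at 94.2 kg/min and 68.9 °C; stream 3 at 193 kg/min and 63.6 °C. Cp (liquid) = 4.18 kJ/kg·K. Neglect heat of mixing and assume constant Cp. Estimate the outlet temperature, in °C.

Energy balance with Q = 0: Σ ṁᵢCp,ᵢ(T_out − Tᵢ) = 0
Σ ṁᵢCp,ᵢTᵢ = 108×4.18×26.6 + 94.2×4.18×68.9 + 193×4.18×63.6 = 90447
Σ ṁᵢCp,ᵢ = 108×4.18 + 94.2×4.18 + 193×4.18 = 1651.9
T_out = 90447 / 1651.9 = 54.752 °C

T_out = 54.8 °C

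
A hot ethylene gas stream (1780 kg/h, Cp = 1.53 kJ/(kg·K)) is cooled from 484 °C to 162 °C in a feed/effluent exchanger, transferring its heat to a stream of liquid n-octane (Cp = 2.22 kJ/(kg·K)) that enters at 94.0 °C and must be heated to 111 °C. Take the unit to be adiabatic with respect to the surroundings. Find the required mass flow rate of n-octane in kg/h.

Heat released by hot stream: Q = 1780 × 1.53 × (484 − 162) = 876930 kJ/h
Energy balance on cold side (adiabatic exchanger): Q = ṁ_c·Cp_c·(T_c,out − T_c,in)
ṁ_c = 876930 / [2.22 × (111 − 94.0)] = 23236 kg/h

ṁ_c = 23200 kg/h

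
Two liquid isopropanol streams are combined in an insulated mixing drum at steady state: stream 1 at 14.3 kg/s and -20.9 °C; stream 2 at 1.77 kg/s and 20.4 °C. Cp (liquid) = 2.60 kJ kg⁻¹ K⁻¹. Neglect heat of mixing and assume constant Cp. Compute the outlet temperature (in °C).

T_out = -16.4 °C

No heat crosses the boundary, so H_out = H_in.
T_out = Σ ṁᵢCp,ᵢTᵢ / Σ ṁᵢCp,ᵢ
      = -683.18 / 41.782 = -16.351 °C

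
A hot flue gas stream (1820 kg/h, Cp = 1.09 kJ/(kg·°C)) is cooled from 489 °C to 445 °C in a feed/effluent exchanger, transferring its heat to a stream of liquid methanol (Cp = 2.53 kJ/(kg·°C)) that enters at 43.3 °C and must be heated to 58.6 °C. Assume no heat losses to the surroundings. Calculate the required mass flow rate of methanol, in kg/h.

ṁ_c = 2250 kg/h

Heat released by hot stream: Q = 1820 × 1.09 × (489 − 445) = 87287 kJ/h
Energy balance on cold side (adiabatic exchanger): Q = ṁ_c·Cp_c·(T_c,out − T_c,in)
ṁ_c = 87287 / [2.53 × (58.6 − 43.3)] = 2255 kg/h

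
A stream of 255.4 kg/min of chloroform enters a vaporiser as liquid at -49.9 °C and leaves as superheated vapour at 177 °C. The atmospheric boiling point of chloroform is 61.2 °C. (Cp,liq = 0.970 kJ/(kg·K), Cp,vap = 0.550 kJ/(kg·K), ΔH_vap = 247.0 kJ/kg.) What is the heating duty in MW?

Q = 1.78 MW

liquid -49.9→61.2 °C: 107.77 kJ/kg
vaporisation at 61.2 °C: 247 kJ/kg
vapour 61.2→177 °C: 63.69 kJ/kg
Δh = 107.77 + 247 + 63.69 = 418.46 kJ/kg
Q = ṁ·Δh = 255.4 kg/min × 418.46 kJ/kg = 106870 kJ/min
|Q| = 1781.2 kW = 1.7812 MW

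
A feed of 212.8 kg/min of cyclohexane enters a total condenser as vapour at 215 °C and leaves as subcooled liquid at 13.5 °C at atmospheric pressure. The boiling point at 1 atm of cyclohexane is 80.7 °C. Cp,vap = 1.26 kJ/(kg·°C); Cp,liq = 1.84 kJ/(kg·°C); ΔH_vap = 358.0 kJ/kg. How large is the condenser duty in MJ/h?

vapour 215→80.7 °C: -169.22 kJ/kg
condensation at 80.7 °C: -358 kJ/kg
liquid 80.7→13.5 °C: -123.65 kJ/kg
Δh = -169.22 + -358 + -123.65 = -650.87 kJ/kg
Q = ṁ·Δh = 212.8 kg/min × -650.87 kJ/kg = -138500 kJ/min
|Q| = 2308.4 kW = 8310.3 MJ/h

Q_c = 8310 MJ/h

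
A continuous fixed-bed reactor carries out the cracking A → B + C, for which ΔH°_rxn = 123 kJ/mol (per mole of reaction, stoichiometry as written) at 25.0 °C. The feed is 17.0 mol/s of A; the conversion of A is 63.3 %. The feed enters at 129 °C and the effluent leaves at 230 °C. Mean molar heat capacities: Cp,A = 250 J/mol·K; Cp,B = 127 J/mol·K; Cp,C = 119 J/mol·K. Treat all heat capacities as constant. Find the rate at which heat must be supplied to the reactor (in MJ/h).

Q_in = 6280 MJ/h

Extent of reaction ξ = 0.633 × 17.0 = 10.761 mol/s
Reaction term: ξ·ΔH°_rxn = 10.761 × 123 = 1323.6 kJ/s
Sensible, feed 129→25 °C: -442 kJ/s
Outlet flows (mol/s): A 6.239, B 10.761, C 10.761
Sensible, products 25→230 °C: 862.43 kJ/s
Q = ΔH = 1744 kJ/s = 1744 kW
Heat supplied = 6278.5 MJ/h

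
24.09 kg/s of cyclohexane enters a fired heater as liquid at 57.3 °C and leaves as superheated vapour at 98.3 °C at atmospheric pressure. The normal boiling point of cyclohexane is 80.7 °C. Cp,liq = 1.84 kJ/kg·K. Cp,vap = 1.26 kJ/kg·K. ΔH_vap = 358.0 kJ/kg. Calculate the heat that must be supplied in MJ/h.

liquid 57.3→80.7 °C: 43.056 kJ/kg
vaporisation at 80.7 °C: 358 kJ/kg
vapour 80.7→98.3 °C: 22.176 kJ/kg
Δh = 43.056 + 358 + 22.176 = 423.23 kJ/kg
Q = ṁ·Δh = 24.09 kg/s × 423.23 kJ/kg = 10196 kJ/s
|Q| = 10196 kW = 36704 MJ/h

Q = 36700 MJ/h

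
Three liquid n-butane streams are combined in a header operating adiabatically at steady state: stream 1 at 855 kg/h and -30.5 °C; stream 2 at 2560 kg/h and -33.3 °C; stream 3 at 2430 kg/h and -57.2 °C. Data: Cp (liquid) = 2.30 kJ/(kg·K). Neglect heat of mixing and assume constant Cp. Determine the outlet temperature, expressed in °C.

Adiabatic, steady state ⇒ Σ ṁᵢCp,ᵢ(T_out − Tᵢ) = 0
T_out = Σ ṁᵢCp,ᵢTᵢ / Σ ṁᵢCp,ᵢ
      = -575740 / 13444 = -42.827 °C

T_out = -42.8 °C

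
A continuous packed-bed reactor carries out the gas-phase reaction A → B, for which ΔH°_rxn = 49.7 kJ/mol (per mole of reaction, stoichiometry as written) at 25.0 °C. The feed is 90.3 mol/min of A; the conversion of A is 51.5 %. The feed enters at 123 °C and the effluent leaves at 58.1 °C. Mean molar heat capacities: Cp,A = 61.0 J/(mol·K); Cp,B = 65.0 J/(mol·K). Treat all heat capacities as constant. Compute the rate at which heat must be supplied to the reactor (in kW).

Extent of reaction ξ = 0.515 × 90.3 = 46.505 mol/min
Reaction term: ξ·ΔH°_rxn = 46.505 × 49.7 = 2311.3 kJ/min
Sensible, feed 123→25 °C: -539.81 kJ/min
Outlet flows (mol/min): A 43.795, B 46.505
Sensible, products 25→58.1 °C: 188.48 kJ/min
Q = ΔH = 1959.9 kJ/min = 32.666 kW
Heat supplied = 32.666 kW

Q_in = 32.7 kW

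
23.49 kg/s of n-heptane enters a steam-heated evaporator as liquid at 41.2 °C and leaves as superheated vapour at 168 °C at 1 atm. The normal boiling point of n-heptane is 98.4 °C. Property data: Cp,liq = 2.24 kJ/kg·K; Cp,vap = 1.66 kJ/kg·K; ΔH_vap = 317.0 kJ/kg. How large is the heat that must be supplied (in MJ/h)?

Q = 47400 MJ/h

liquid 41.2→98.4 °C: 128.13 kJ/kg
vaporisation at 98.4 °C: 317 kJ/kg
vapour 98.4→168 °C: 115.54 kJ/kg
Δh = 128.13 + 317 + 115.54 = 560.66 kJ/kg
Q = ṁ·Δh = 23.49 kg/s × 560.66 kJ/kg = 13170 kJ/s
|Q| = 13170 kW = 47412 MJ/h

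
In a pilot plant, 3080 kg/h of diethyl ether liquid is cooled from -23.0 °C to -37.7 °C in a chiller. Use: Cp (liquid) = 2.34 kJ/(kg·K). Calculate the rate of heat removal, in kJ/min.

Q = ṁ·Cp·ΔT = 3080 × 2.34 × (-37.7 − -23.0) = -105950 kJ/h
Converting: 105950 / 3600 s = 29.429 kW
Cooling duty = 1765.8 kJ/min

Q_c = 1770 kJ/min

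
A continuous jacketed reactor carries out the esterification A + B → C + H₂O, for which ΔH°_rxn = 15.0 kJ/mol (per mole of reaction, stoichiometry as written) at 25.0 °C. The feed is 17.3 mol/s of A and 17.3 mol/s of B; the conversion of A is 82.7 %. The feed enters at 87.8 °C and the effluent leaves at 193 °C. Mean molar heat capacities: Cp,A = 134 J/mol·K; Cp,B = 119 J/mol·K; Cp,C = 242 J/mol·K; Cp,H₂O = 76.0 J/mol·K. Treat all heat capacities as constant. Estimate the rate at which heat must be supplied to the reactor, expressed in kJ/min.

Q_in = 49900 kJ/min

Extent of reaction ξ = 0.827 × 17.3 = 14.307 mol/s
Reaction term: ξ·ΔH°_rxn = 14.307 × 15.0 = 214.61 kJ/s
Sensible, feed 87.8→25 °C: -274.87 kJ/s
Outlet flows (mol/s): A 2.9929, B 2.9929, C 14.307, H₂O 14.307
Sensible, products 25→193 °C: 891.55 kJ/s
Q = ΔH = 831.29 kJ/s = 831.29 kW
Heat supplied = 49877 kJ/min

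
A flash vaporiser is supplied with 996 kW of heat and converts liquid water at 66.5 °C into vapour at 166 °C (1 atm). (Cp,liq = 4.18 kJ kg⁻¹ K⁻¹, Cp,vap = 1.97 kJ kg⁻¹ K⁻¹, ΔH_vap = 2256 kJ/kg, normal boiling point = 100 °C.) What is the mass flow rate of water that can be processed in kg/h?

Δh = 4.18×(100−66.5) + 2256 + 1.97×(166−100) = 2526.1 kJ/kg
Q = 996 kW = 996 kJ/s = 3.5856e+06 kJ/h
ṁ = Q/Δh = 3.5856e+06 / 2526.1 = 1419.4 kg/h

ṁ = 1420 kg/h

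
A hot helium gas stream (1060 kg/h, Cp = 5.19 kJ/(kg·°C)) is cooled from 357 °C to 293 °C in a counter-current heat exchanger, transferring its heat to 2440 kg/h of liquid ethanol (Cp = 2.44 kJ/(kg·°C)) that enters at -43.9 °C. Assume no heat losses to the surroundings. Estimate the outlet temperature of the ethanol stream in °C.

T_c,out = 15.2 °C

Heat released by hot stream: Q = 1060 × 5.19 × (357 − 293) = 352090 kJ/h
Energy balance on cold side (adiabatic exchanger): Q = ṁ_c·Cp_c·(T_c,out − T_c,in)
T_c,out = -43.9 + 352090/(2440 × 2.44) = 15.239 °C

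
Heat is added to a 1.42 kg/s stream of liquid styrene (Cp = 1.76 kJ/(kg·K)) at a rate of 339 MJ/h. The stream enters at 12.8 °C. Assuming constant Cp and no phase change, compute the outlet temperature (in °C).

T_out = 50.5 °C

Q = 339 MJ/h = 94.167 kJ/s
ΔT = Q/(ṁ·Cp) = 94.167/(1.42×1.76) = 37.679 K
T_out = 12.8 + 37.679 = 50.479 °C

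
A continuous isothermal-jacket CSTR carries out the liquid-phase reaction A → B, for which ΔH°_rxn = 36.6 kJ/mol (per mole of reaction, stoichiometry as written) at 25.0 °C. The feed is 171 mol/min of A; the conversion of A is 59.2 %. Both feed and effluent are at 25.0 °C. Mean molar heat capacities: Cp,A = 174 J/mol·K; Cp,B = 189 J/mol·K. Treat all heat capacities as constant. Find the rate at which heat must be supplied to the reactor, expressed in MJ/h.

Extent of reaction ξ = 0.592 × 171 = 101.23 mol/min
Reaction term: ξ·ΔH°_rxn = 101.23 × 36.6 = 3705.1 kJ/min
Q = ΔH = 3705.1 kJ/min = 61.752 kW
Heat supplied = 222.31 MJ/h

Q_in = 222 MJ/h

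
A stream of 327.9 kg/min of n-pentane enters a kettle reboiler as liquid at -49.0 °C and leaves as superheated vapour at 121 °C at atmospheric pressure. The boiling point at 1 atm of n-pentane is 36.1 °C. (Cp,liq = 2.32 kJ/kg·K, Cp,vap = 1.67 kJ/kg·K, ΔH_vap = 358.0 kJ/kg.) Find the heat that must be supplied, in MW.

Q = 3.81 MW

liquid -49.0→36.1 °C: 197.43 kJ/kg
vaporisation at 36.1 °C: 358 kJ/kg
vapour 36.1→121 °C: 141.78 kJ/kg
Δh = 197.43 + 358 + 141.78 = 697.21 kJ/kg
Q = ṁ·Δh = 327.9 kg/min × 697.21 kJ/kg = 228620 kJ/min
|Q| = 3810.3 kW = 3.8103 MW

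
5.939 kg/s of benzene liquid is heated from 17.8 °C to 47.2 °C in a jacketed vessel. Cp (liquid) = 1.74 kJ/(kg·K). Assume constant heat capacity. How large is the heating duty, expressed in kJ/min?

Q = 18200 kJ/min

Q = ṁ·Cp·ΔT = 5.939 × 1.74 × (47.2 − 17.8) = 303.82 kJ/s
Heating duty = 18229 kJ/min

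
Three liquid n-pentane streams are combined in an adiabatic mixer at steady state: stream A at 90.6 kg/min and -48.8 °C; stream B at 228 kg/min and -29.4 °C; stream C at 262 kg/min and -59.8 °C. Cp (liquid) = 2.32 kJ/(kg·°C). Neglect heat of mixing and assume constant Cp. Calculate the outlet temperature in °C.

T_out = -46.1 °C

No heat crosses the boundary, so H_out = H_in.
Σ ṁᵢCp,ᵢTᵢ = 90.6×2.32×-48.8 + 228×2.32×-29.4 + 262×2.32×-59.8 = -62158
Σ ṁᵢCp,ᵢ = 90.6×2.32 + 228×2.32 + 262×2.32 = 1347
T_out = -62158 / 1347 = -46.146 °C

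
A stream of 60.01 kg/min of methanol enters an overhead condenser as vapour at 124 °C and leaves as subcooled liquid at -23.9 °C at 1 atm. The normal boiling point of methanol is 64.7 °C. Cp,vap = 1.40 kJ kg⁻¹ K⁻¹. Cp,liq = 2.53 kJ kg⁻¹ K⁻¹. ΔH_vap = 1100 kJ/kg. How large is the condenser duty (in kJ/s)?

Q_c = 1410 kJ/s

vapour 124→64.7 °C: -83.02 kJ/kg
condensation at 64.7 °C: -1100 kJ/kg
liquid 64.7→-23.9 °C: -224.16 kJ/kg
Δh = -83.02 + -1100 + -224.16 = -1407.2 kJ/kg
Q = ṁ·Δh = 60.01 kg/min × -1407.2 kJ/kg = -84445 kJ/min
|Q| = 1407.4 kW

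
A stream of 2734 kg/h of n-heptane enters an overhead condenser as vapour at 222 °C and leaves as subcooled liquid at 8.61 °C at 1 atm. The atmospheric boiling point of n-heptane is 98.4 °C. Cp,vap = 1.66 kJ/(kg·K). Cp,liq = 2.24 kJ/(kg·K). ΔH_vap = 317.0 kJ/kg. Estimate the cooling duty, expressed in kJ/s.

vapour 222→98.4 °C: -205.18 kJ/kg
condensation at 98.4 °C: -317 kJ/kg
liquid 98.4→8.61 °C: -201.13 kJ/kg
Δh = -205.18 + -317 + -201.13 = -723.31 kJ/kg
Q = ṁ·Δh = 2734 kg/h × -723.31 kJ/kg = -1.9775e+06 kJ/h
|Q| = 549.31 kW

Q_c = 549 kJ/s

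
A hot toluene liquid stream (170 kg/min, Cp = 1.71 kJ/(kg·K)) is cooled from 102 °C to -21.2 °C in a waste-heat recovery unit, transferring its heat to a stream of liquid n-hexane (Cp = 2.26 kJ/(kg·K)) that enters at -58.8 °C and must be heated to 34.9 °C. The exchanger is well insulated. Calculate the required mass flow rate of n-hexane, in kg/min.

ṁ_c = 169 kg/min

Heat released by hot stream: Q = 170 × 1.71 × (102 − -21.2) = 35814 kJ/min
Energy balance on cold side (adiabatic exchanger): Q = ṁ_c·Cp_c·(T_c,out − T_c,in)
ṁ_c = 35814 / [2.26 × (34.9 − -58.8)] = 169.12 kg/min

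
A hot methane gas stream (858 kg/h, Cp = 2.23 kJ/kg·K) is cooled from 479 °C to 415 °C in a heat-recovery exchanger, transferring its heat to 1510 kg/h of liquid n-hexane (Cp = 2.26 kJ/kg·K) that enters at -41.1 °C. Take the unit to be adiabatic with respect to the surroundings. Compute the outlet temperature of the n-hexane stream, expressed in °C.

Heat released by hot stream: Q = 858 × 2.23 × (479 − 415) = 122450 kJ/h
Energy balance on cold side (adiabatic exchanger): Q = ṁ_c·Cp_c·(T_c,out − T_c,in)
T_c,out = -41.1 + 122450/(1510 × 2.26) = -5.2172 °C

T_c,out = -5.22 °C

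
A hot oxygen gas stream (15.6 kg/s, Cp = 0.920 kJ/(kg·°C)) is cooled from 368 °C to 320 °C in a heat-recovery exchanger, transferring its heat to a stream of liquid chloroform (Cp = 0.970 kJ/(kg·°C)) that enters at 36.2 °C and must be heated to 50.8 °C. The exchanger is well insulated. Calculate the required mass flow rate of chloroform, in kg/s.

ṁ_c = 48.6 kg/s

Heat released by hot stream: Q = 15.6 × 0.920 × (368 − 320) = 688.9 kJ/s
Energy balance on cold side (adiabatic exchanger): Q = ṁ_c·Cp_c·(T_c,out − T_c,in)
ṁ_c = 688.9 / [0.970 × (50.8 − 36.2)] = 48.644 kg/s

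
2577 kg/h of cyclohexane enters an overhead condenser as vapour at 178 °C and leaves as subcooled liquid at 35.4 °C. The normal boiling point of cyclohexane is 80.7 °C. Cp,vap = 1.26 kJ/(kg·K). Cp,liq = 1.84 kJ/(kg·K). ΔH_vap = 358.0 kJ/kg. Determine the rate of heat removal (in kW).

vapour 178→80.7 °C: -122.6 kJ/kg
condensation at 80.7 °C: -358 kJ/kg
liquid 80.7→35.4 °C: -83.352 kJ/kg
Δh = -122.6 + -358 + -83.352 = -563.95 kJ/kg
Q = ṁ·Δh = 2577 kg/h × -563.95 kJ/kg = -1.4533e+06 kJ/h
|Q| = 403.69 kW

Q_c = 404 kW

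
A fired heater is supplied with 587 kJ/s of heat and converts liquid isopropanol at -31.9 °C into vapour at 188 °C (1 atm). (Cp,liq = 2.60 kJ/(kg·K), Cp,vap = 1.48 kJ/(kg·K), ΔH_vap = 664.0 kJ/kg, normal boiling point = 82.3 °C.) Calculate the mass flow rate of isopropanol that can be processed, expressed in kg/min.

ṁ = 31.5 kg/min

Δh = 2.60×(82.3−-31.9) + 664.0 + 1.48×(188−82.3) = 1117.4 kJ/kg
Q = 587 kJ/s = 587 kJ/s = 35220 kJ/min
ṁ = Q/Δh = 35220 / 1117.4 = 31.521 kg/min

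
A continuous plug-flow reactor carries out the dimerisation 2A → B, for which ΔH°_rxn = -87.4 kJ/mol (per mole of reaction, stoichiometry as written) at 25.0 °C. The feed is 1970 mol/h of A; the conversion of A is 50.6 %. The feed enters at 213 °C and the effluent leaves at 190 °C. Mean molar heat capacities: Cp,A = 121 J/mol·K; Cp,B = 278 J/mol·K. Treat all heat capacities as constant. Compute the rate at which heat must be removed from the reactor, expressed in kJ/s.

Q_out = 12.8 kJ/s

Extent of reaction ξ = 0.506 × 1970 / 2 = 498.41 mol/h
Reaction term: ξ·ΔH°_rxn = 498.41 × -87.4 = -43561 kJ/h
Sensible, feed 213→25 °C: -44814 kJ/h
Outlet flows (mol/h): A 973.18, B 498.41
Sensible, products 25→190 °C: 42292 kJ/h
Q = ΔH = -46083 kJ/h = -12.801 kW
Heat removed = 12.801 kJ/s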